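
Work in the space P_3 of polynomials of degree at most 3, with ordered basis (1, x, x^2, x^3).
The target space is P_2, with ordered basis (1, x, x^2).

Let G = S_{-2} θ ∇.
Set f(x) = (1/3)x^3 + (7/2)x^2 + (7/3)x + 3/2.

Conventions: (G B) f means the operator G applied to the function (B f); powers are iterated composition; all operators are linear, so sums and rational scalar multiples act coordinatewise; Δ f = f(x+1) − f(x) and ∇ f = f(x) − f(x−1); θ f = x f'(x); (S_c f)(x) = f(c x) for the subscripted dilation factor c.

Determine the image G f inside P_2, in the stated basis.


the image equals g(x) = 8x^2 - 12x

∇ f = x^2 + 6x - 5/6
θ ∇ f = 2x^2 + 6x
S_{-2} (θ ∇) f = 8x^2 - 12x


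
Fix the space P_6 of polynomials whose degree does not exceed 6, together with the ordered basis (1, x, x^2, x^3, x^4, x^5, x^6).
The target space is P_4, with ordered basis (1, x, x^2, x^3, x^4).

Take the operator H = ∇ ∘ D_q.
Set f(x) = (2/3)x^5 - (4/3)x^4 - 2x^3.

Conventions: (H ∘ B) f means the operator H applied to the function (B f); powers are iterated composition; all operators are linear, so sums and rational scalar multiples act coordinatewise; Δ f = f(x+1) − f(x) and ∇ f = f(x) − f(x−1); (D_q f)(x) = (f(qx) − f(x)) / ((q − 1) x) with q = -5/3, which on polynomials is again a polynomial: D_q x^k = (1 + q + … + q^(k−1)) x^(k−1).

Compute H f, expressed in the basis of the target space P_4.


g(x) = (3368/243)x^3 - (868/81)x^2 - (1132/243)x + 1000/243

D_q f = (842/243)x^4 + (272/81)x^3 - (38/9)x^2
∇ D_q f = (3368/243)x^3 - (868/81)x^2 - (1132/243)x + 1000/243


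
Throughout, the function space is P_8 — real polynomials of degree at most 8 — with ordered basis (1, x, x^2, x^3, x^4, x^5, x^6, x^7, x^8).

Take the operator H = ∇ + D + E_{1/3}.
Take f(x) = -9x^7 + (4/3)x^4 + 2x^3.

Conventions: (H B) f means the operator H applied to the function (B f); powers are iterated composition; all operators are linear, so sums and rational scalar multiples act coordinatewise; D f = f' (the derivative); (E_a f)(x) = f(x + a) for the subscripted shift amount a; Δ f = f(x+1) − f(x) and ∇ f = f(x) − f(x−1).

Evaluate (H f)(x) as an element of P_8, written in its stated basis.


∇ f = -63x^6 + 189x^5 - 315x^4 + (961/3)x^3 - 191x^2 + (187/3)x - 25/3
D f = -63x^6 + (16/3)x^3 + 6x^2
E_{1/3} f = -9x^7 - 21x^6 - 21x^5 - (31/3)x^4 - (1/9)x^3 + (19/9)x^2 + (7/9)x + 7/81
(∇ + D + E_{1/3}) f = -9x^7 - 147x^6 + 168x^5 - (976/3)x^4 + (2930/9)x^3 - (1646/9)x^2 + (568/9)x - 668/81

the image equals g(x) = -9x^7 - 147x^6 + 168x^5 - (976/3)x^4 + (2930/9)x^3 - (1646/9)x^2 + (568/9)x - 668/81


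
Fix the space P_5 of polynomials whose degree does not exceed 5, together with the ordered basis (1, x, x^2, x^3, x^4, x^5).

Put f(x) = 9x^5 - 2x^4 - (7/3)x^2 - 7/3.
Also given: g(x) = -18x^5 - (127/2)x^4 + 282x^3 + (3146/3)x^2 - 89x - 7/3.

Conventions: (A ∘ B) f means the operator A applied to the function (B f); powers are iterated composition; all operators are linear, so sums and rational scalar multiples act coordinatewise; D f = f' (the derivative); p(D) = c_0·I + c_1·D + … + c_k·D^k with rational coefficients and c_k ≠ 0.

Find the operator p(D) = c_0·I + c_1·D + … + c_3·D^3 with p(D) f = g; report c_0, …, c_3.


c_0 = -2, c_1 = -3/2, c_2 = 3/2, c_3 = 2

D^0 f = 9x^5 - 2x^4 - (7/3)x^2 - 7/3
D^1 f = 45x^4 - 8x^3 - (14/3)x
D^2 f = 180x^3 - 24x^2 - 14/3
D^3 f = 540x^2 - 48x
matching coefficients of g against c_0 f + c_1 Df + … from the top degree down determines the c_i
solution: c_0 = -2, c_1 = -3/2, c_2 = 3/2, c_3 = 2


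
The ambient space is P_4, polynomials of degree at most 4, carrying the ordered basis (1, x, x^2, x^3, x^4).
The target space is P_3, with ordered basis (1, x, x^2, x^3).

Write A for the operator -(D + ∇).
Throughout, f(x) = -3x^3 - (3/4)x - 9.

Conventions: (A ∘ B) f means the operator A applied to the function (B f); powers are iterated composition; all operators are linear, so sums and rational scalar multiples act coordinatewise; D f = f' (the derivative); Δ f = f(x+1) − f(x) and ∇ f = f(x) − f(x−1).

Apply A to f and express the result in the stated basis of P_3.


D f = -9x^2 - 3/4
∇ f = -9x^2 + 9x - 15/4
(D + ∇) f = -18x^2 + 9x - 9/2
(-(D + ∇)) f = 18x^2 - 9x + 9/2

the image equals g(x) = 18x^2 - 9x + 9/2


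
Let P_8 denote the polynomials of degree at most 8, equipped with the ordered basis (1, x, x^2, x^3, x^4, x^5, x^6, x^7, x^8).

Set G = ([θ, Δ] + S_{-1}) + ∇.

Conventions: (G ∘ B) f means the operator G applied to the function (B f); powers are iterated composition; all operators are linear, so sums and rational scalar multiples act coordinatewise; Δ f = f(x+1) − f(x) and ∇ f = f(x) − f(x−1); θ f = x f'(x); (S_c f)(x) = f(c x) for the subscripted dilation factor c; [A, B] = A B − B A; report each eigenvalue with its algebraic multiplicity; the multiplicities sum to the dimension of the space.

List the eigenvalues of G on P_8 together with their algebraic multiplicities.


λ = -1 (multiplicity 4), λ = 1 (multiplicity 5)

image of 1: 1
image of x: -x
image of x^2: x^2 - 3
image of x^3: -x^3 - 9x - 2
image of x^4: x^4 - 18x^2 - 8x - 5
image of x^5: -x^5 - 30x^3 - 20x^2 - 25x - 4
image of x^6: x^6 - 45x^4 - 40x^3 - 75x^2 - 24x - 7
image of x^7: -x^7 - 63x^5 - 70x^4 - 175x^3 - 84x^2 - 49x - 6
image of x^8: x^8 - 84x^6 - 112x^5 - 350x^4 - 224x^3 - 196x^2 - 48x - 9
the matrix is upper triangular; its diagonal is (1, -1, 1, -1, 1, -1, 1, -1, 1)
for a triangular matrix the eigenvalues are the diagonal entries, with algebraic multiplicity their repetition count


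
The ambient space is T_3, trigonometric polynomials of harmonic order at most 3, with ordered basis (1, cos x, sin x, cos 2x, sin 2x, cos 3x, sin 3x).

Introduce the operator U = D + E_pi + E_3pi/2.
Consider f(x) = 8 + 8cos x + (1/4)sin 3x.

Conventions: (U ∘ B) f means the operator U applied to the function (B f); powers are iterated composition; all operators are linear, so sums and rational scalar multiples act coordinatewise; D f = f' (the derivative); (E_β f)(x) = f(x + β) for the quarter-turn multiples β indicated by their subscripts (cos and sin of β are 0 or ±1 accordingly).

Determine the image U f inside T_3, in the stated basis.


the image equals g(x) = 16 - 8cos x + cos 3x - (1/4)sin 3x

D f = -8sin x + (3/4)cos 3x
E_pi f = 8 - 8cos x - (1/4)sin 3x
E_3pi/2 f = 8 + 8sin x + (1/4)cos 3x
(D + E_pi + E_3pi/2) f = 16 - 8cos x + cos 3x - (1/4)sin 3x


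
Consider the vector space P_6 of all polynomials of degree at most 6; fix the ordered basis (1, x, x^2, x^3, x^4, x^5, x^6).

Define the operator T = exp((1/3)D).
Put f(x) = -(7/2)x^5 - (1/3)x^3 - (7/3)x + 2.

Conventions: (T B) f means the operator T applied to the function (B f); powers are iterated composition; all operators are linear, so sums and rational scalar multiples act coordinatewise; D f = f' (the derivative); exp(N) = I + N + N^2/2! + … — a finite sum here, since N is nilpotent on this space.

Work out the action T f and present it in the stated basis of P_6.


the image equals g(x) = -(7/2)x^5 - (35/6)x^4 - (38/9)x^3 - (44/27)x^2 - (431/162)x + 581/486

order-1 term: -(35/6)x^4 - (1/3)x^2 - 7/9
order-2 term: -(35/9)x^3 - (1/9)x
order-3 term: -(35/27)x^2 - 1/81
order-4 term: -(35/162)x
order-5 term: -7/486
the series for exp((1/3)D) f terminates at order 5
exp((1/3)D) f = -(7/2)x^5 - (35/6)x^4 - (38/9)x^3 - (44/27)x^2 - (431/162)x + 581/486


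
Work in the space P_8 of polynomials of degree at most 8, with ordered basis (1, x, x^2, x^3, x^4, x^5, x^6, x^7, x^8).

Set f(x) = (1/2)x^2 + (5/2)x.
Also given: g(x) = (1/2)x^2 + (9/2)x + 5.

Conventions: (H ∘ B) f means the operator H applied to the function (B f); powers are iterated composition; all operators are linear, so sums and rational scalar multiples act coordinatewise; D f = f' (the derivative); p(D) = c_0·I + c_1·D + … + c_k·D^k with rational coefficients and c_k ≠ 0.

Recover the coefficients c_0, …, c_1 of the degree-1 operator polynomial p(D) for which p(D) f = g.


p(D) = I + 2·D, i.e. c_0 = 1, c_1 = 2

D^0 f = (1/2)x^2 + (5/2)x
D^1 f = x + 5/2
matching coefficients of g against c_0 f + c_1 Df + … from the top degree down determines the c_i
solution: c_0 = 1, c_1 = 2


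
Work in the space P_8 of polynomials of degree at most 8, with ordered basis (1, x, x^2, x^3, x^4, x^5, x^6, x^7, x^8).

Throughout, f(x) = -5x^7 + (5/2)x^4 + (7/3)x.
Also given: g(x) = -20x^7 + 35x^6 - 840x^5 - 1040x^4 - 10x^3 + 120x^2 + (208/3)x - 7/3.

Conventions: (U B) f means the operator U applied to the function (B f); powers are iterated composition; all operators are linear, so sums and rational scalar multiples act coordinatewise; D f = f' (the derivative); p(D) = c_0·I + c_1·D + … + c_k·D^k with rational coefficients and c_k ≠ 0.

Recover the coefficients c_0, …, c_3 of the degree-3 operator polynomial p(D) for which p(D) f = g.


D^0 f = -5x^7 + (5/2)x^4 + (7/3)x
D^1 f = -35x^6 + 10x^3 + 7/3
D^2 f = -210x^5 + 30x^2
D^3 f = -1050x^4 + 60x
matching coefficients of g against c_0 f + c_1 Df + … from the top degree down determines the c_i
solution: c_0 = 4, c_1 = -1, c_2 = 4, c_3 = 1

c_0 = 4, c_1 = -1, c_2 = 4, c_3 = 1


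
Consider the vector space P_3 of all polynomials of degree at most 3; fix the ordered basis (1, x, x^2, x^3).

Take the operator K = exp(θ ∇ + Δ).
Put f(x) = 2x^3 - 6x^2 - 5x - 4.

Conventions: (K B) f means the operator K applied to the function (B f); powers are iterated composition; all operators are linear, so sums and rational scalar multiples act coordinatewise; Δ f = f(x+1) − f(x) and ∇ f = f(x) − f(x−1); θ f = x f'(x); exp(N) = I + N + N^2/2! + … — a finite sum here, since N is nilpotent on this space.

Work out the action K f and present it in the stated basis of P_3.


order-1 term: 18x^2 - 24x - 9
order-2 term: 36x - 3
order-3 term: 12
the series for exp(θ ∇ + Δ) f terminates at order 3
exp(θ ∇ + Δ) f = 2x^3 + 12x^2 + 7x - 4

the image equals g(x) = 2x^3 + 12x^2 + 7x - 4


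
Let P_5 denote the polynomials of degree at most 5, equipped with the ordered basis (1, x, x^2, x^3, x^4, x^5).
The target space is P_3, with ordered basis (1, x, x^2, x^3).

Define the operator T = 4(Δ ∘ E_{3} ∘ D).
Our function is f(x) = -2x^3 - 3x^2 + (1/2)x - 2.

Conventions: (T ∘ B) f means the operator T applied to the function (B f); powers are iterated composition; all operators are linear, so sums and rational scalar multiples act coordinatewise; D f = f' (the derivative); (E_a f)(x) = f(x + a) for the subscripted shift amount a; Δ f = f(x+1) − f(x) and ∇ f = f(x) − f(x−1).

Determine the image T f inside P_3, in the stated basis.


the result is g(x) = -48x - 192

D f = -6x^2 - 6x + 1/2
E_{3} D f = -6x^2 - 42x - 143/2
Δ E_{3} D f = -12x - 48
(4(Δ ∘ E_{3} ∘ D)) f = -48x - 192


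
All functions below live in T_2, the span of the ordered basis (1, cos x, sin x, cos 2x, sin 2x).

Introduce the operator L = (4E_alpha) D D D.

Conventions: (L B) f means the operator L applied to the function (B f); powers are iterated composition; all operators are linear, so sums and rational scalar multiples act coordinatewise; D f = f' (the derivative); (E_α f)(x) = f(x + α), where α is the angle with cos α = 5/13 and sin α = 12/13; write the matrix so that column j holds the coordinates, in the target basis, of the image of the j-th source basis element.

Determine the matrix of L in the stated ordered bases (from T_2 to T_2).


the matrix is [[0, 0, 0, 0, 0]; [0, 48/13, -20/13, 0, 0]; [0, 20/13, 48/13, 0, 0]; [0, 0, 0, 3840/169, 3808/169]; [0, 0, 0, -3808/169, 3840/169]] (rows listed top to bottom)

image of 1: 0
image of cos x: (48/13)cos x + (20/13)sin x
image of sin x: -(20/13)cos x + (48/13)sin x
image of cos 2x: (3840/169)cos 2x - (3808/169)sin 2x
image of sin 2x: (3808/169)cos 2x + (3840/169)sin 2x
each image's coordinates form column j of the matrix


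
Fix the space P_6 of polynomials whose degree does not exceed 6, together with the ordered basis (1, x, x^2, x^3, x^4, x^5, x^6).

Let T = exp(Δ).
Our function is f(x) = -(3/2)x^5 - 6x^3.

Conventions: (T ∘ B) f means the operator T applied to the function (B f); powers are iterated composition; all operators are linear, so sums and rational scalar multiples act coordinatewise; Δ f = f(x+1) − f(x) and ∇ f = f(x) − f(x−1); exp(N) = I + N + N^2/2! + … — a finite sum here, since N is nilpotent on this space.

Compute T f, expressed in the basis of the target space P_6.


order-1 term: -(15/2)x^4 - 15x^3 - 33x^2 - (51/2)x - 15/2
order-2 term: -15x^3 - 45x^2 - (141/2)x - 81/2
order-3 term: -15x^2 - 45x - 87/2
order-4 term: -(15/2)x - 15
order-5 term: -3/2
the series for exp(Δ) f terminates at order 5
exp(Δ) f = -(3/2)x^5 - (15/2)x^4 - 36x^3 - 93x^2 - (297/2)x - 108

the result is g(x) = -(3/2)x^5 - (15/2)x^4 - 36x^3 - 93x^2 - (297/2)x - 108


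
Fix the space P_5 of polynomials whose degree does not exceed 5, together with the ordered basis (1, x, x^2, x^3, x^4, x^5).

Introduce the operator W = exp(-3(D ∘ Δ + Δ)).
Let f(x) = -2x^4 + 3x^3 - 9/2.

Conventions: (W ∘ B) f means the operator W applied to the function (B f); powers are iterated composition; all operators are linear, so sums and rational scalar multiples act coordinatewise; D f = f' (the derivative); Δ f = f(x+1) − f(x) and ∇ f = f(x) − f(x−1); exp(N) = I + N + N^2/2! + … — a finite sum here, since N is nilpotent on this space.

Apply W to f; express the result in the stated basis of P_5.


g(x) = -2x^4 + 27x^3 - 27x^2 - 336x + 375/2

order-1 term: 24x^3 + 81x^2 + 15x - 6
order-2 term: -108x^2 - 567x - 531
order-3 term: 216x + 891
order-4 term: -162
the series for exp(-3(D ∘ Δ + Δ)) f terminates at order 4
exp(-3(D ∘ Δ + Δ)) f = -2x^4 + 27x^3 - 27x^2 - 336x + 375/2


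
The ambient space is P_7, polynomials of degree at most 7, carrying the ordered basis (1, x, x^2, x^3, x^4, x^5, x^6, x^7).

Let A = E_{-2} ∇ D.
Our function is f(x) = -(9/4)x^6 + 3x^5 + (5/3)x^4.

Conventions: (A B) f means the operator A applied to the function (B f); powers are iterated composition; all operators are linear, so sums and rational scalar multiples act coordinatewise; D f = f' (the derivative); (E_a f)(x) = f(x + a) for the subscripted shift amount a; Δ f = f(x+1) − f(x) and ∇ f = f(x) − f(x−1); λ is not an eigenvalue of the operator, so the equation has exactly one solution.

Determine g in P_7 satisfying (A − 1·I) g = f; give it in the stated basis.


write g with unknown coordinates in the stated basis and equate coefficients in (A − 1·I) g = f
solving from the highest basis element down gives g = (9/4)x^6 - 3x^5 + (395/6)x^4 - 735x^3 + 3805x^2 - (27775/2)x + 164771/6
check: A g = (135/2)x^4 - 735x^3 + 3805x^2 - (27775/2)x + 164771/6
so A g − 1·g = -(9/4)x^6 + 3x^5 + (5/3)x^4 = f ✓

g(x) = (9/4)x^6 - 3x^5 + (395/6)x^4 - 735x^3 + 3805x^2 - (27775/2)x + 164771/6


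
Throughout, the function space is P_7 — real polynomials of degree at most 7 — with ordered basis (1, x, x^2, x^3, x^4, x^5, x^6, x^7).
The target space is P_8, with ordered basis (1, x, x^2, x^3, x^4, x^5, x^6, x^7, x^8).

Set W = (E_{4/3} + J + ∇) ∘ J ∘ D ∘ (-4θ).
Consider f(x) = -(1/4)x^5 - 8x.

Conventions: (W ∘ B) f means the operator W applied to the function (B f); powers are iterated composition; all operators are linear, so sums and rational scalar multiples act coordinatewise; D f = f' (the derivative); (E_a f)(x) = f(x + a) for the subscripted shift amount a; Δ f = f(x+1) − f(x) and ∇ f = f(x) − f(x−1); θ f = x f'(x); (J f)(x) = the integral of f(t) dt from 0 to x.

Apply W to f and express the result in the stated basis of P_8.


θ f = -(5/4)x^5 - 8x
(-4θ) f = 5x^5 + 32x
D (-4θ) f = 25x^4 + 32
J D (-4θ) f = 5x^5 + 32x
E_{4/3} (J ∘ D ∘ (-4θ)) f = 5x^5 + (100/3)x^4 + (800/9)x^3 + (3200/27)x^2 + (8992/81)x + 15488/243
J (J ∘ D ∘ (-4θ)) f = (5/6)x^6 + 16x^2
∇ (J ∘ D ∘ (-4θ)) f = 25x^4 - 50x^3 + 50x^2 - 25x + 37
(E_{4/3} + J + ∇) (J ∘ D ∘ (-4θ)) f = (5/6)x^6 + 5x^5 + (175/3)x^4 + (350/9)x^3 + (4982/27)x^2 + (6967/81)x + 24479/243

g(x) = (5/6)x^6 + 5x^5 + (175/3)x^4 + (350/9)x^3 + (4982/27)x^2 + (6967/81)x + 24479/243


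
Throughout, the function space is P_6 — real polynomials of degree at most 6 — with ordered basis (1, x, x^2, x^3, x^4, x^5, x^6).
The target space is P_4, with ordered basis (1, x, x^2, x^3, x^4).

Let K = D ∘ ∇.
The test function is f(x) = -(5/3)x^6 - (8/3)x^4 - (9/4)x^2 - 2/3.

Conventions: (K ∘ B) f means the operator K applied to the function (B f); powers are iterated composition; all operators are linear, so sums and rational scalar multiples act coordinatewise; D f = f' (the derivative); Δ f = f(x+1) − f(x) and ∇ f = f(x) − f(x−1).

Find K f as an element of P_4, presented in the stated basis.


the result is g(x) = -50x^4 + 100x^3 - 132x^2 + 82x - 151/6

∇ f = -10x^5 + 25x^4 - 44x^3 + 41x^2 - (151/6)x + 79/12
D ∇ f = -50x^4 + 100x^3 - 132x^2 + 82x - 151/6


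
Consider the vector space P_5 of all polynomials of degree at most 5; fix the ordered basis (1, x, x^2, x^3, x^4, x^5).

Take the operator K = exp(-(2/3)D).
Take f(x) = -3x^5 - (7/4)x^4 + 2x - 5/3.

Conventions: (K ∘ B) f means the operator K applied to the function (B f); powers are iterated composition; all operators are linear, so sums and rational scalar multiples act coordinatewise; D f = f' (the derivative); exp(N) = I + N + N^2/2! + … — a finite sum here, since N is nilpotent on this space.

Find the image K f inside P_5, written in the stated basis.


order-1 term: 10x^4 + (14/3)x^3 - 4/3
order-2 term: -(40/3)x^3 - (14/3)x^2
order-3 term: (80/9)x^2 + (56/27)x
order-4 term: -(80/27)x - 28/81
order-5 term: 32/81
the series for exp(-(2/3)D) f terminates at order 5
exp(-(2/3)D) f = -3x^5 + (33/4)x^4 - (26/3)x^3 + (38/9)x^2 + (10/9)x - 239/81

g(x) = -3x^5 + (33/4)x^4 - (26/3)x^3 + (38/9)x^2 + (10/9)x - 239/81


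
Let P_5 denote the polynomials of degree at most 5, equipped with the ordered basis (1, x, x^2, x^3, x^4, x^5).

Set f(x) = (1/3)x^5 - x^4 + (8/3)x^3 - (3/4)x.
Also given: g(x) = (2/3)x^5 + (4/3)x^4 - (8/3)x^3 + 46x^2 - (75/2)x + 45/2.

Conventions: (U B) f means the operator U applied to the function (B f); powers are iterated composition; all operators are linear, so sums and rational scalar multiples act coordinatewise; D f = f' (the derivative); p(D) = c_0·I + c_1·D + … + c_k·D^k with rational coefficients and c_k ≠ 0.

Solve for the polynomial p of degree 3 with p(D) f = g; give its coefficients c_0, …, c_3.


D^0 f = (1/3)x^5 - x^4 + (8/3)x^3 - (3/4)x
D^1 f = (5/3)x^4 - 4x^3 + 8x^2 - 3/4
D^2 f = (20/3)x^3 - 12x^2 + 16x
D^3 f = 20x^2 - 24x + 16
matching coefficients of g against c_0 f + c_1 Df + … from the top degree down determines the c_i
solution: c_0 = 2, c_1 = 2, c_2 = 0, c_3 = 3/2

c_0 = 2, c_1 = 2, c_2 = 0, c_3 = 3/2


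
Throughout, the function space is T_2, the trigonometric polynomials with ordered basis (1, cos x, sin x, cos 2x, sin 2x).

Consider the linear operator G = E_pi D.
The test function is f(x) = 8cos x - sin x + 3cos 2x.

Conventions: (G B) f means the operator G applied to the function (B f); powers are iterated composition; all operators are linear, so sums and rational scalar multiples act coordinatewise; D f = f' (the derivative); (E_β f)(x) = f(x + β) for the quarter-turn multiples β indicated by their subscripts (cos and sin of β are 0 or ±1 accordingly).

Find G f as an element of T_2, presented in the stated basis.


D f = -cos x - 8sin x - 6sin 2x
E_pi D f = cos x + 8sin x - 6sin 2x

g(x) = cos x + 8sin x - 6sin 2x


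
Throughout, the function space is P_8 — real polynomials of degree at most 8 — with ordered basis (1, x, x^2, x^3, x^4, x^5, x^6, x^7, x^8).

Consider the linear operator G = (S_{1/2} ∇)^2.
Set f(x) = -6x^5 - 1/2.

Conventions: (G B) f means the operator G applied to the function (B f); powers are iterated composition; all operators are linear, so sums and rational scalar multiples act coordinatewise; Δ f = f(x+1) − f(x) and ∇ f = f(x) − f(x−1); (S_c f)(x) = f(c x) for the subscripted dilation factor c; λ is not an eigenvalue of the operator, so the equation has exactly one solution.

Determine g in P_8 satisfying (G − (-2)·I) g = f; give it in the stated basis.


the image equals g(x) = -3x^5 + (15/64)x^3 - (135/64)x^2 + (3795/512)x - 4493/512

write g with unknown coordinates in the stated basis and equate coefficients in (G − (-2)·I) g = f
solving from the highest basis element down gives g = -3x^5 + (15/64)x^3 - (135/64)x^2 + (3795/512)x - 4493/512
check: G g = -(15/32)x^3 + (135/32)x^2 - (3795/256)x + 4365/256
so G g − (-2)·g = -6x^5 - 1/2 = f ✓


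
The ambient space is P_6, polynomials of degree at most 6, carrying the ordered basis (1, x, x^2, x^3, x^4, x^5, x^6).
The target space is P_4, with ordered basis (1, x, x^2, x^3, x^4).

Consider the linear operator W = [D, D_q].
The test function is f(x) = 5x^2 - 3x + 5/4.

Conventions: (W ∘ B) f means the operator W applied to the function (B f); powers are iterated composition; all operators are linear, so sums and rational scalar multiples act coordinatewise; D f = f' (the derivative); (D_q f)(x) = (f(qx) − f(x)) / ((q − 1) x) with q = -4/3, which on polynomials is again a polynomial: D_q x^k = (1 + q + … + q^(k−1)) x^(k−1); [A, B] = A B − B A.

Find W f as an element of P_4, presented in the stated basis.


D_q f = -(5/3)x - 3
D D_q f = -5/3
D f = 10x - 3
D_q D f = 10
[D, D_q] f = -35/3

the image equals g(x) = -35/3


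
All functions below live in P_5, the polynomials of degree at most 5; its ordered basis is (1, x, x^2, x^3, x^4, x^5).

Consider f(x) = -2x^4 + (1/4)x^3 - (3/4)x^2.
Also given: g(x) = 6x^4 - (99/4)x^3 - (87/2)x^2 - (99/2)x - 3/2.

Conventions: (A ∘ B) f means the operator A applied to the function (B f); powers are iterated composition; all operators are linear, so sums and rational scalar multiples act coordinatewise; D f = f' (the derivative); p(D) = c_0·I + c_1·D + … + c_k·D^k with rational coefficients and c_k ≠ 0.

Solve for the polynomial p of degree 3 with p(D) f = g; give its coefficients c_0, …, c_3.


c_0 = -3, c_1 = 3, c_2 = 2, c_3 = 1

D^0 f = -2x^4 + (1/4)x^3 - (3/4)x^2
D^1 f = -8x^3 + (3/4)x^2 - (3/2)x
D^2 f = -24x^2 + (3/2)x - 3/2
D^3 f = -48x + 3/2
matching coefficients of g against c_0 f + c_1 Df + … from the top degree down determines the c_i
solution: c_0 = -3, c_1 = 3, c_2 = 2, c_3 = 1


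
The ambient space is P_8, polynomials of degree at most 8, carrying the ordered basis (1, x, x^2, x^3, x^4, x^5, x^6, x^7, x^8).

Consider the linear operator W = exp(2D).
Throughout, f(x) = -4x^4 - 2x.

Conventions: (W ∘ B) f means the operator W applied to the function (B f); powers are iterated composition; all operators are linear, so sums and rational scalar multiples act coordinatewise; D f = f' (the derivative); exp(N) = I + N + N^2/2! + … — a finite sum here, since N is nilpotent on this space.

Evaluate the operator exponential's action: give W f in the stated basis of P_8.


the result is g(x) = -4x^4 - 32x^3 - 96x^2 - 130x - 68

order-1 term: -32x^3 - 4
order-2 term: -96x^2
order-3 term: -128x
order-4 term: -64
the series for exp(2D) f terminates at order 4
exp(2D) f = -4x^4 - 32x^3 - 96x^2 - 130x - 68


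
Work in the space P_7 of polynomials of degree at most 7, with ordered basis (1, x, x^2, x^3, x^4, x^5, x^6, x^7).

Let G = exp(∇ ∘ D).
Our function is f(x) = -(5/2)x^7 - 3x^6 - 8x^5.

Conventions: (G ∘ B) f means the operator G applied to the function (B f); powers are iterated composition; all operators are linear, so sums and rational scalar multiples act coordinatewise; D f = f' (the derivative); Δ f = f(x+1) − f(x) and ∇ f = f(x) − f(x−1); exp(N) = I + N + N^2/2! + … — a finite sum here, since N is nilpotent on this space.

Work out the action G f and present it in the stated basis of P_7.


g(x) = -(5/2)x^7 - 3x^6 - 113x^5 + (345/2)x^4 - 1380x^3 + (5865/2)x^2 - 5350x + 8509/2

order-1 term: -105x^5 + (345/2)x^4 - 330x^3 + (645/2)x^2 - 175x + 79/2
order-2 term: -1050x^3 + 2610x^2 - 3075x + 1425
order-3 term: -2100x + 2790
the series for exp(∇ ∘ D) f terminates at order 3
exp(∇ ∘ D) f = -(5/2)x^7 - 3x^6 - 113x^5 + (345/2)x^4 - 1380x^3 + (5865/2)x^2 - 5350x + 8509/2


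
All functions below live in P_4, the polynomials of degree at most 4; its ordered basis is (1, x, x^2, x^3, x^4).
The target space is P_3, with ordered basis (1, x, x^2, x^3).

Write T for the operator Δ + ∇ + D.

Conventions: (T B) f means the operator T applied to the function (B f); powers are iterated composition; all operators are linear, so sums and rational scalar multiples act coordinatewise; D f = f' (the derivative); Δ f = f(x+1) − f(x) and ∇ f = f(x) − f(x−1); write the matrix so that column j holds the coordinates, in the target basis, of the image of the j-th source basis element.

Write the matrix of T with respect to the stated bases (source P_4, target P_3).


the matrix is [[0, 3, 0, 2, 0]; [0, 0, 6, 0, 8]; [0, 0, 0, 9, 0]; [0, 0, 0, 0, 12]] (rows listed top to bottom)

image of 1: 0
image of x: 3
image of x^2: 6x
image of x^3: 9x^2 + 2
image of x^4: 12x^3 + 8x
each image's coordinates form column j of the matrix


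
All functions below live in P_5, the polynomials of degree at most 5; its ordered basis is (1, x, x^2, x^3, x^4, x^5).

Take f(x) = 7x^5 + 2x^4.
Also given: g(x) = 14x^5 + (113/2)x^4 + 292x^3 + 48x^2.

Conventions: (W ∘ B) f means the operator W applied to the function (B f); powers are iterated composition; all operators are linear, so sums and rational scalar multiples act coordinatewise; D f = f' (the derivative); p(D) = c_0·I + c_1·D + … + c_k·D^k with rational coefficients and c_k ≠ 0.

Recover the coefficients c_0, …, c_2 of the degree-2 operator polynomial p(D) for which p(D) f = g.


D^0 f = 7x^5 + 2x^4
D^1 f = 35x^4 + 8x^3
D^2 f = 140x^3 + 24x^2
matching coefficients of g against c_0 f + c_1 Df + … from the top degree down determines the c_i
solution: c_0 = 2, c_1 = 3/2, c_2 = 2

c_0 = 2, c_1 = 3/2, c_2 = 2


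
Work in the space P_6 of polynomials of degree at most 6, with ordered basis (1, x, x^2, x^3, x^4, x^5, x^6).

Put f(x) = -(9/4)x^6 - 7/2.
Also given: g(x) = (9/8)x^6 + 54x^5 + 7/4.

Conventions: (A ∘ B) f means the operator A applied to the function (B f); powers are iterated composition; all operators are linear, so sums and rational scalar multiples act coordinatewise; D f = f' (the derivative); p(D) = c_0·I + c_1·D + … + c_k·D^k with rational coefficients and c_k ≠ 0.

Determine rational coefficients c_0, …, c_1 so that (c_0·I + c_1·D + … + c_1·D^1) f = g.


D^0 f = -(9/4)x^6 - 7/2
D^1 f = -(27/2)x^5
matching coefficients of g against c_0 f + c_1 Df + … from the top degree down determines the c_i
solution: c_0 = -1/2, c_1 = -4

p(D) = -(1/2)·I − 4·D, i.e. c_0 = -1/2, c_1 = -4


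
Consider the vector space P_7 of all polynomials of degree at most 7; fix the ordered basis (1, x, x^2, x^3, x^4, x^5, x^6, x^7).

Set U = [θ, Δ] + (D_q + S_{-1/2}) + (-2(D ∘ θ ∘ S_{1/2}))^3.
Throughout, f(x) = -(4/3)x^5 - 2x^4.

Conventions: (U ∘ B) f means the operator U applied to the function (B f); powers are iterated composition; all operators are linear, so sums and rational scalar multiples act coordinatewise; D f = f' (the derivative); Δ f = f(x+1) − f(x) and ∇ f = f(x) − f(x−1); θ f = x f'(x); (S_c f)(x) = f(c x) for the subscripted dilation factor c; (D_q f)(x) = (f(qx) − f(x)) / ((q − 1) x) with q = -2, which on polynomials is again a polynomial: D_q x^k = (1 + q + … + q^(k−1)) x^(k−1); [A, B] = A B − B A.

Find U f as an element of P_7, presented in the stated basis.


g(x) = (1/24)x^5 - (65/8)x^4 + (134/3)x^3 + (587/8)x^2 + (206/3)x + 44/3

Δ f = -(20/3)x^4 - (64/3)x^3 - (76/3)x^2 - (44/3)x - 10/3
θ Δ f = -(80/3)x^4 - 64x^3 - (152/3)x^2 - (44/3)x
θ f = -(20/3)x^5 - 8x^4
Δ θ f = -(100/3)x^4 - (296/3)x^3 - (344/3)x^2 - (196/3)x - 44/3
[θ, Δ] f = (20/3)x^4 + (104/3)x^3 + 64x^2 + (152/3)x + 44/3
D_q f = -(44/3)x^4 + 10x^3
S_{-1/2} f = (1/24)x^5 - (1/8)x^4
(D_q + S_{-1/2}) f = (1/24)x^5 - (355/24)x^4 + 10x^3
S_{1/2} f = -(1/24)x^5 - (1/8)x^4
θ S_{1/2} f = -(5/24)x^5 - (1/2)x^4
D θ S_{1/2} f = -(25/24)x^4 - 2x^3
(-2(D ∘ θ ∘ S_{1/2})) f = (25/12)x^4 + 4x^3
S_{1/2} (-2(D ∘ θ ∘ S_{1/2})) f = (25/192)x^4 + (1/2)x^3
θ S_{1/2} (-2(D ∘ θ ∘ S_{1/2})) f = (25/48)x^4 + (3/2)x^3
D θ S_{1/2} (-2(D ∘ θ ∘ S_{1/2})) f = (25/12)x^3 + (9/2)x^2
(-2(D ∘ θ ∘ S_{1/2})) (-2(D ∘ θ ∘ S_{1/2})) f = -(25/6)x^3 - 9x^2
S_{1/2} (-2(D ∘ θ ∘ S_{1/2})) (-2(D ∘ θ ∘ S_{1/2})) f = -(25/48)x^3 - (9/4)x^2
θ S_{1/2} (-2(D ∘ θ ∘ S_{1/2})) (-2(D ∘ θ ∘ S_{1/2})) f = -(25/16)x^3 - (9/2)x^2
D θ S_{1/2} (-2(D ∘ θ ∘ S_{1/2})) (-2(D ∘ θ ∘ S_{1/2})) f = -(75/16)x^2 - 9x
(-2(D ∘ θ ∘ S_{1/2})) (-2(D ∘ θ ∘ S_{1/2})) (-2(D ∘ θ ∘ S_{1/2})) f = (75/8)x^2 + 18x
([θ, Δ] + (D_q + S_{-1/2}) + (-2(D ∘ θ ∘ S_{1/2}))^3) f = (1/24)x^5 - (65/8)x^4 + (134/3)x^3 + (587/8)x^2 + (206/3)x + 44/3


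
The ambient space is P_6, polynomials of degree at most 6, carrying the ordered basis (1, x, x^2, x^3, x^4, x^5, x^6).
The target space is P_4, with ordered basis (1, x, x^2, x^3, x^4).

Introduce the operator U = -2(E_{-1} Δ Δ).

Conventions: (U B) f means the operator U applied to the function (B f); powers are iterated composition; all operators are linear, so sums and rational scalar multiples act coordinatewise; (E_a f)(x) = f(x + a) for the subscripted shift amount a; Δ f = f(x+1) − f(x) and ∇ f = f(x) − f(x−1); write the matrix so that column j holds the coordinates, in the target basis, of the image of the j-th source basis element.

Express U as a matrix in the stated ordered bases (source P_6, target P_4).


the matrix is [[0, 0, -4, 0, -4, 0, -4]; [0, 0, 0, -12, 0, -20, 0]; [0, 0, 0, 0, -24, 0, -60]; [0, 0, 0, 0, 0, -40, 0]; [0, 0, 0, 0, 0, 0, -60]] (rows listed top to bottom)

image of 1: 0
image of x: 0
image of x^2: -4
image of x^3: -12x
image of x^4: -24x^2 - 4
image of x^5: -40x^3 - 20x
image of x^6: -60x^4 - 60x^2 - 4
each image's coordinates form column j of the matrix


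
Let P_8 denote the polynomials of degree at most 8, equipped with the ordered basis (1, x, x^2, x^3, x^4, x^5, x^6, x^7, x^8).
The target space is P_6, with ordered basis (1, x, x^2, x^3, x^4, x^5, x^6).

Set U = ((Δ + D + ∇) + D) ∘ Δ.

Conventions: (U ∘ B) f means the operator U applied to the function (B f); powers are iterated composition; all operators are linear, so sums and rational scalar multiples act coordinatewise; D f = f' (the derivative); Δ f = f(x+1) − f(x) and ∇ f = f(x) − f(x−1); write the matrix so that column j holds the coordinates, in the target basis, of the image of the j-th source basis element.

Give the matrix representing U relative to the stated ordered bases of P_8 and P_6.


image of 1: 0
image of x: 0
image of x^2: 8
image of x^3: 24x + 12
image of x^4: 48x^2 + 48x + 24
image of x^5: 80x^3 + 120x^2 + 120x + 40
image of x^6: 120x^4 + 240x^3 + 360x^2 + 240x + 76
image of x^7: 168x^5 + 420x^4 + 840x^3 + 840x^2 + 532x + 140
image of x^8: 224x^6 + 672x^5 + 1680x^4 + 2240x^3 + 2128x^2 + 1120x + 272
each image's coordinates form column j of the matrix

the matrix is [[0, 0, 8, 12, 24, 40, 76, 140, 272]; [0, 0, 0, 24, 48, 120, 240, 532, 1120]; [0, 0, 0, 0, 48, 120, 360, 840, 2128]; [0, 0, 0, 0, 0, 80, 240, 840, 2240]; [0, 0, 0, 0, 0, 0, 120, 420, 1680]; [0, 0, 0, 0, 0, 0, 0, 168, 672]; [0, 0, 0, 0, 0, 0, 0, 0, 224]] (rows listed top to bottom)


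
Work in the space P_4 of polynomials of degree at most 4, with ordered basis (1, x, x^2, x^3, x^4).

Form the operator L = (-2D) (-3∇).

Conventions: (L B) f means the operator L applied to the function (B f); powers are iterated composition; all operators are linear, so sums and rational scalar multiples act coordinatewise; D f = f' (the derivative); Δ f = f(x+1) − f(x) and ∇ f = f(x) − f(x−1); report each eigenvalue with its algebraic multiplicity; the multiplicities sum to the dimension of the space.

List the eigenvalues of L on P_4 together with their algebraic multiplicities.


λ = 0 (multiplicity 5)

image of 1: 0
image of x: 0
image of x^2: 12
image of x^3: 36x - 18
image of x^4: 72x^2 - 72x + 24
the matrix is upper triangular; its diagonal is (0, 0, 0, 0, 0)
for a triangular matrix the eigenvalues are the diagonal entries, with algebraic multiplicity their repetition count


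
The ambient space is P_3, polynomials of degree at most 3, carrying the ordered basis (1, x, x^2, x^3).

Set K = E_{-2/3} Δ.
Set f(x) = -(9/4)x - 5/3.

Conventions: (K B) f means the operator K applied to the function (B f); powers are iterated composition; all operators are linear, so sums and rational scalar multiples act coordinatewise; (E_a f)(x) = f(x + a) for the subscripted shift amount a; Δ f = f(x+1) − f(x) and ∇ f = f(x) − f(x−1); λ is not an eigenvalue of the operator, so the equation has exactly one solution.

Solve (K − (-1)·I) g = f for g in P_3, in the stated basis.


the image equals g(x) = -(9/4)x + 7/12

write g with unknown coordinates in the stated basis and equate coefficients in (K − (-1)·I) g = f
solving from the highest basis element down gives g = -(9/4)x + 7/12
check: K g = -9/4
so K g − (-1)·g = -(9/4)x - 5/3 = f ✓


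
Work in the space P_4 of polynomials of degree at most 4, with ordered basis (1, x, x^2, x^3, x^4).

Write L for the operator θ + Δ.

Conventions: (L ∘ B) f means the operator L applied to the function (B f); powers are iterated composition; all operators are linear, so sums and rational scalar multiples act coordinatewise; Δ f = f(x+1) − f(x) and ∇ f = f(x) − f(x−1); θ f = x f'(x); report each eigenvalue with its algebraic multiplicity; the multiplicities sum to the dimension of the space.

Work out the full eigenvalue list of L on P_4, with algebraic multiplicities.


image of 1: 0
image of x: x + 1
image of x^2: 2x^2 + 2x + 1
image of x^3: 3x^3 + 3x^2 + 3x + 1
image of x^4: 4x^4 + 4x^3 + 6x^2 + 4x + 1
the matrix is upper triangular; its diagonal is (0, 1, 2, 3, 4)
for a triangular matrix the eigenvalues are the diagonal entries, with algebraic multiplicity their repetition count

λ = 0 (multiplicity 1), λ = 1 (multiplicity 1), λ = 2 (multiplicity 1), λ = 3 (multiplicity 1), λ = 4 (multiplicity 1)


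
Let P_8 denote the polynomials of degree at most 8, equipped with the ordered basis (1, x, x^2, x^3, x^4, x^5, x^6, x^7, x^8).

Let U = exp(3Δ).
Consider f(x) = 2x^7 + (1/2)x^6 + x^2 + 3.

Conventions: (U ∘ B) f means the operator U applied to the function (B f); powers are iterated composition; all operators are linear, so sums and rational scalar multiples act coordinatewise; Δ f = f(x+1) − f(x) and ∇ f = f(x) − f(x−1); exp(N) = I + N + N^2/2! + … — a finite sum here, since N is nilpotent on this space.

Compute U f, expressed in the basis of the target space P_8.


order-1 term: 42x^6 + 135x^5 + (465/2)x^4 + 240x^3 + (297/2)x^2 + 57x + 21/2
order-2 term: 378x^5 + (3915/2)x^4 + 4680x^3 + (12285/2)x^2 + 4311x + 2565/2
order-3 term: 1890x^4 + 11610x^3 + 29565x^2 + 36045x + 17469
order-4 term: 5670x^3 + (69255/2)x^2 + 76140x + 118665/2
order-5 term: 10206x^2 + 51759x + 139725/2
order-6 term: 10206x + 61965/2
order-7 term: 4374
the series for exp(3Δ) f terminates at order 7
exp(3Δ) f = 2x^7 + (85/2)x^6 + 513x^5 + 4080x^4 + 22200x^3 + (161381/2)x^2 + 178518x + 366633/2

g(x) = 2x^7 + (85/2)x^6 + 513x^5 + 4080x^4 + 22200x^3 + (161381/2)x^2 + 178518x + 366633/2


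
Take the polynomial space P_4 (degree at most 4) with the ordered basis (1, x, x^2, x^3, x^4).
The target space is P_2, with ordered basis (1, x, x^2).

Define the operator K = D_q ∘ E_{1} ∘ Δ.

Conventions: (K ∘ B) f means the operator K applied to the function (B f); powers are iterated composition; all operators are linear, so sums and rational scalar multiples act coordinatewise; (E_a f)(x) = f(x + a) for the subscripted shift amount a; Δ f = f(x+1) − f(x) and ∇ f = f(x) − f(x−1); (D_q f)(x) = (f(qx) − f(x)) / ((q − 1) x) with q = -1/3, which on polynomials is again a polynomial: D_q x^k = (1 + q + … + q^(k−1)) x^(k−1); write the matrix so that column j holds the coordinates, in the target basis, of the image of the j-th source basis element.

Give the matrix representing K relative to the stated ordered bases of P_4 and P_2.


image of 1: 0
image of x: 0
image of x^2: 2
image of x^3: 2x + 9
image of x^4: (28/9)x^2 + 12x + 28
each image's coordinates form column j of the matrix

the matrix is [[0, 0, 2, 9, 28]; [0, 0, 0, 2, 12]; [0, 0, 0, 0, 28/9]] (rows listed top to bottom)


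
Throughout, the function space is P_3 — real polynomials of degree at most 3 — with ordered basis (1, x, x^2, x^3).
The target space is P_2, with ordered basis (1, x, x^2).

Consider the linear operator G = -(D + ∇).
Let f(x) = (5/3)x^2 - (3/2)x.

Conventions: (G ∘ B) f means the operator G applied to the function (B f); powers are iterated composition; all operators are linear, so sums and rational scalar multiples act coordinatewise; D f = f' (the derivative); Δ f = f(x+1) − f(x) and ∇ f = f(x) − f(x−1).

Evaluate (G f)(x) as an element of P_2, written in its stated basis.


the image equals g(x) = -(20/3)x + 14/3

D f = (10/3)x - 3/2
∇ f = (10/3)x - 19/6
(D + ∇) f = (20/3)x - 14/3
(-(D + ∇)) f = -(20/3)x + 14/3


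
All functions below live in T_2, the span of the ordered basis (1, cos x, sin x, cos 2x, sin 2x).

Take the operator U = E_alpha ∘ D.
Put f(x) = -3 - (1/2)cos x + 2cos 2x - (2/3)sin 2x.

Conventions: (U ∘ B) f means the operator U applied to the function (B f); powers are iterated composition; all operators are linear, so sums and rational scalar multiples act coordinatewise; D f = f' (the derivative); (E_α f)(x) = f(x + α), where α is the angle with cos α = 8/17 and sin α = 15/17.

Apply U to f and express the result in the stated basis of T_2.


D f = (1/2)sin x - (4/3)cos 2x - 4sin 2x
E_alpha D f = (15/34)cos x + (4/17)sin x - (2236/867)cos 2x + (964/289)sin 2x

g(x) = (15/34)cos x + (4/17)sin x - (2236/867)cos 2x + (964/289)sin 2x


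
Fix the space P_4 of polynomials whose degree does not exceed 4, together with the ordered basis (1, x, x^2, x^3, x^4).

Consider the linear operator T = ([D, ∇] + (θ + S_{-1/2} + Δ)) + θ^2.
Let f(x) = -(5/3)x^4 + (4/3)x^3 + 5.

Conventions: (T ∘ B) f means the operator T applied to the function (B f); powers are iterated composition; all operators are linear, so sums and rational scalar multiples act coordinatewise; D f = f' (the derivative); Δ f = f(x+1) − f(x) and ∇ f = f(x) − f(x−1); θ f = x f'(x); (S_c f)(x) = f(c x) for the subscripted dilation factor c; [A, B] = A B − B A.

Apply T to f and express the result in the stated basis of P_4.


∇ f = -(20/3)x^3 + 14x^2 - (32/3)x + 3
D ∇ f = -20x^2 + 28x - 32/3
D f = -(20/3)x^3 + 4x^2
∇ D f = -20x^2 + 28x - 32/3
[D, ∇] f = 0
θ f = -(20/3)x^4 + 4x^3
S_{-1/2} f = -(5/48)x^4 - (1/6)x^3 + 5
Δ f = -(20/3)x^3 - 6x^2 - (8/3)x - 1/3
(θ + S_{-1/2} + Δ) f = -(325/48)x^4 - (17/6)x^3 - 6x^2 - (8/3)x + 14/3
([D, ∇] + (θ + S_{-1/2} + Δ)) f = -(325/48)x^4 - (17/6)x^3 - 6x^2 - (8/3)x + 14/3
θ f = -(20/3)x^4 + 4x^3
θ θ f = -(80/3)x^4 + 12x^3
(([D, ∇] + (θ + S_{-1/2} + Δ)) + θ^2) f = -(535/16)x^4 + (55/6)x^3 - 6x^2 - (8/3)x + 14/3

the result is g(x) = -(535/16)x^4 + (55/6)x^3 - 6x^2 - (8/3)x + 14/3


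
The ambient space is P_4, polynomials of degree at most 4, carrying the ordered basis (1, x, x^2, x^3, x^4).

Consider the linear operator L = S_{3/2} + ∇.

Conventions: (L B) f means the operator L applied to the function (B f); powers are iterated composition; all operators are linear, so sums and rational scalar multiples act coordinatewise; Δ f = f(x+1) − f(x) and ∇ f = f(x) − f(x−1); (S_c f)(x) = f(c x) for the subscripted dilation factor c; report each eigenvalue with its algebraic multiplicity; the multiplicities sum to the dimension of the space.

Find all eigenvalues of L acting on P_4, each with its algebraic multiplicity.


λ = 1 (multiplicity 1), λ = 3/2 (multiplicity 1), λ = 9/4 (multiplicity 1), λ = 27/8 (multiplicity 1), λ = 81/16 (multiplicity 1)

image of 1: 1
image of x: (3/2)x + 1
image of x^2: (9/4)x^2 + 2x - 1
image of x^3: (27/8)x^3 + 3x^2 - 3x + 1
image of x^4: (81/16)x^4 + 4x^3 - 6x^2 + 4x - 1
the matrix is upper triangular; its diagonal is (1, 3/2, 9/4, 27/8, 81/16)
for a triangular matrix the eigenvalues are the diagonal entries, with algebraic multiplicity their repetition count
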